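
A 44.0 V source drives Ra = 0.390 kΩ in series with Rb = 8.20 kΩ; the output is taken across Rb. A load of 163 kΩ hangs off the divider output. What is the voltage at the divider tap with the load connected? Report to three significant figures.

V_out ≈ 41.9 V

The load sits in parallel with Rb: Rb‖R_L = (8200 × 163000) / (8200 + 163000) = 7807 Ω.
V_out = 44.0 × 7807 / (390 + 7807) = 44.0 × 7807/8197 = 41.9 V.
(Unloaded it would have been 42.0 V.)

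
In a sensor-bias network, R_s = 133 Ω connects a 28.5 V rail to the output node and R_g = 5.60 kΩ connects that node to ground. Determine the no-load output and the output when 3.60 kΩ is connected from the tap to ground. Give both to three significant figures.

Open-circuit: V = 28.5 × 5600/(133 + 5600) = 27.8 V.
With the load, R_g becomes R_g‖R_L = 2191 Ω, so V = 28.5 × 2191/2324 = 26.9 V.

Unloaded: 27.8 V; loaded: 26.9 V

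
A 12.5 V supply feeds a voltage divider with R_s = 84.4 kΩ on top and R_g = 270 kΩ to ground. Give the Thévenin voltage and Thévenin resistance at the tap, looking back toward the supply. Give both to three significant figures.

V_th is the open-circuit tap voltage: 12.5 × 270/(84.4 + 270) = 9.52 V.
With the supply zeroed, R_s and R_g appear in parallel from the tap: R_th = R_s‖R_g = (84.4 × 270)/354.4 = 64.3 kΩ.

V_th = 9.52 V, R_th = 64.3 kΩ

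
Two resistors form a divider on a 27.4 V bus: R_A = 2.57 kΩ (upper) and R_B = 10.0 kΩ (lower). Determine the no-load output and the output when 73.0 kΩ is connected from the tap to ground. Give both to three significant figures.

Open-circuit: V = 27.4 × 10.0/(2.57 + 10.0) = 21.8 V.
With the load, R_B becomes R_B‖R_L = 8.795 kΩ, so V = 27.4 × 8.795/11.37 = 21.2 V.

Unloaded: 21.8 V; loaded: 21.2 V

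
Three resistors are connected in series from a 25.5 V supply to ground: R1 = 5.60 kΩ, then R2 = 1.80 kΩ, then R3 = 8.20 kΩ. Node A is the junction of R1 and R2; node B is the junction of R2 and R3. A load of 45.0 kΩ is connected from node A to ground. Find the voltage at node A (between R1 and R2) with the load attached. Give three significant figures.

Below node A the series string R2+R3 = 10.00 kΩ sits in parallel with the 45.0 kΩ load: 8.182 kΩ.
V_A = 25.5 × 8.182/(5.60 + 8.182) = 15.1 V.

V ≈ 15.1 V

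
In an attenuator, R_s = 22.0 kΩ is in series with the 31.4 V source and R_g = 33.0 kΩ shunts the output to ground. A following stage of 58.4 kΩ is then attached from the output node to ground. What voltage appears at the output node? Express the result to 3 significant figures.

V_out ≈ 15.4 V

The load sits in parallel with R_g: R_g‖R_L = (33.0 × 58.4) / (33.0 + 58.4) = 21.09 kΩ.
V_out = 31.4 × 21.09 / (22.0 + 21.09) = 31.4 × 21.09/43.09 = 15.4 V.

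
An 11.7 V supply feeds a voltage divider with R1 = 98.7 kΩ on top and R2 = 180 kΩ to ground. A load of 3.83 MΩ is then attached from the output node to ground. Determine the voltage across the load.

V_out ≈ 7.43 V

The load sits in parallel with R2: R2‖R_L = (180 × 3830) / (180 + 3830) = 171.9 kΩ.
V_out = 11.7 × 171.9 / (98.7 + 171.9) = 11.7 × 171.9/270.6 = 7.43 V.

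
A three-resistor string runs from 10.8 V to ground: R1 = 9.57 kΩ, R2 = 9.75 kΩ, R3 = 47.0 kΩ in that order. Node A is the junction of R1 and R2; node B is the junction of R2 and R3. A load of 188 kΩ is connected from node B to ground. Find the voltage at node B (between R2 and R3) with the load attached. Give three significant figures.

At node B, R3 is in parallel with the load: R3‖R_L = 37.60 kΩ.
Below node A the resistance is R2 + (R3‖R_L) = 47.35 kΩ, so V_A = 10.8 × 47.35/56.92 = 8.984 V.
Then V_B = V_A × (R3‖R_L)/(R2 + R3‖R_L) = 8.984 × 37.60/47.35 = 7.13 V.

V ≈ 7.13 V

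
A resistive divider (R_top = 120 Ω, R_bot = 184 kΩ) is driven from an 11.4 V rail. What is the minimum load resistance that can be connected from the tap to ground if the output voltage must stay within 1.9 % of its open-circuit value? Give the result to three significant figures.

R_L(min) ≈ 6.19 kΩ

Output resistance R_th = R_top‖R_bot = (120 × 184000)/184100 = 119.9 Ω.
The fractional drop is R_th/(R_th + R_L); requiring this ≤ 0.0190 gives R_L ≥ R_th(1/0.0190 − 1) = 119.9 × 51.63 = 6.19 kΩ.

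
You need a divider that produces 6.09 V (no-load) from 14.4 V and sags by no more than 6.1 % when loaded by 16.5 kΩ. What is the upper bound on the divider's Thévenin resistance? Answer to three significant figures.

Loading drop = R_th/(R_th + R_L) ≤ 0.0610, so R_th ≤ R_L · ε/(1−ε) = 16.5 kΩ × 0.0610/0.9390 = 1.07 kΩ.
(Any R1, R2 with R2/(R1+R2) = 0.423 and R1‖R2 ≤ 1.07 kΩ will meet the spec.)

R_th ≤ 1.07 kΩ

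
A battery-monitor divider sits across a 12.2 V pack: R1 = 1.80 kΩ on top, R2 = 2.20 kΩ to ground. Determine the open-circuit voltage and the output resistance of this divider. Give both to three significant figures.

V_th is the open-circuit tap voltage: 12.2 × 2.20/(1.80 + 2.20) = 6.71 V.
With the supply zeroed, R1 and R2 appear in parallel from the tap: R_th = R1‖R2 = (1.80 × 2.20)/4.000 = 990 Ω.

V_th = 6.71 V, R_th = 990 Ω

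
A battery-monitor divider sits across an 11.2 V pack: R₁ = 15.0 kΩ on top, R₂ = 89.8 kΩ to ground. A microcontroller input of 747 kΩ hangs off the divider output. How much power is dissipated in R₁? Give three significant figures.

P ≈ 0.208 mW

Total resistance from the source is R₁ + (R₂‖R_L) = 95.16 kΩ, so I = 11.2/95.16 kΩ = 0.1177 mA.
P = I²·R₁ = (0.1177 mA)² × 15.0 kΩ = 0.208 mW.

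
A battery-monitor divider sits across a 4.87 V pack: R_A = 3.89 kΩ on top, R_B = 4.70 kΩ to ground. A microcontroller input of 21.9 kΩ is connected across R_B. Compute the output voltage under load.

The load sits in parallel with R_B: R_B‖R_L = (4.70 × 21.9) / (4.70 + 21.9) = 3.870 kΩ.
V_out = 4.87 × 3.870 / (3.89 + 3.870) = 4.87 × 3.870/7.760 = 2.43 V.
(Unloaded it would have been 2.66 V.)

V_out ≈ 2.43 V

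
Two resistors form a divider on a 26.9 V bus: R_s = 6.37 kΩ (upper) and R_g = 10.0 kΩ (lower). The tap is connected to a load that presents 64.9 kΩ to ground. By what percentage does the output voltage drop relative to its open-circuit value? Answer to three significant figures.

5.66 %

The divider's output (Thévenin) resistance is R_s‖R_g = 3.891 kΩ.
Fractional drop under load = R_th/(R_th + R_L) = 3.891 / (3.891 + 64.9) = 0.05657.
So the output falls by 5.66 %.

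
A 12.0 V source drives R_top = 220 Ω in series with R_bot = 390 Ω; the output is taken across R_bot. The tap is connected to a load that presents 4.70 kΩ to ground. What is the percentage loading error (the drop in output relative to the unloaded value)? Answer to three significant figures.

2.91 %

The divider's output (Thévenin) resistance is R_top‖R_bot = 140.7 Ω.
Fractional drop under load = R_th/(R_th + R_L) = 140.7 / (140.7 + 4700) = 0.02906.
So the output falls by 2.91 %.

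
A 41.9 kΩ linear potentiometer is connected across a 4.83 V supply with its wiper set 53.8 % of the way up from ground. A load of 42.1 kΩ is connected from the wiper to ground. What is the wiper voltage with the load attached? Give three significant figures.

The wiper splits the pot into (1−α)R = 19.36 kΩ above and αR = 22.54 kΩ below.
Lower section ‖ load = 14.68 kΩ.
V_wiper = 4.83 × 14.68/(19.36 + 14.68) = 2.08 V.

V ≈ 2.08 V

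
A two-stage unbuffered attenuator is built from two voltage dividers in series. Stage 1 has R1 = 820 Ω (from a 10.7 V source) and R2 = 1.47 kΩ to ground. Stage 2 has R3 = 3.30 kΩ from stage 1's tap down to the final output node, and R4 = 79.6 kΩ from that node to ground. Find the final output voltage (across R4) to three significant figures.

Stage 2 presents R3+R4 = 82900 Ω as a load on stage 1's tap.
Stage 1's lower leg becomes R2‖(R3+R4) = 1444 Ω, so V_mid = 10.7 × 1444/2264 = 6.825 V.
Stage 2 is itself unloaded: V_out = V_mid × R4/(R3+R4) = 6.825 × 79600/82900 = 6.55 V.

V_out ≈ 6.55 V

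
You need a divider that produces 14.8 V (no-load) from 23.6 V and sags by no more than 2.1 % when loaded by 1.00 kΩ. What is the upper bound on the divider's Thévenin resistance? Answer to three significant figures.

Loading drop = R_th/(R_th + R_L) ≤ 0.0210, so R_th ≤ R_L · ε/(1−ε) = 1.00 kΩ × 0.0210/0.9790 = 21.5 Ω.

R_th ≤ 21.5 Ω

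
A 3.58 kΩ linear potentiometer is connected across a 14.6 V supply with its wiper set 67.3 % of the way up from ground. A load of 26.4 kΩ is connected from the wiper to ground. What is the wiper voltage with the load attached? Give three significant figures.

V ≈ 9.54 V

The wiper splits the pot into (1−α)R = 1.171 kΩ above and αR = 2.409 kΩ below.
Lower section ‖ load = 2.208 kΩ.
V_wiper = 14.6 × 2.208/(1.171 + 2.208) = 9.54 V.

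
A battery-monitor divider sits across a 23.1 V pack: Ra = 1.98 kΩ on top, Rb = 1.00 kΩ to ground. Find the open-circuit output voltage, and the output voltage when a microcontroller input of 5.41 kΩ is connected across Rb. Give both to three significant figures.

Open-circuit: V = 23.1 × 1.00/(1.98 + 1.00) = 7.75 V.
With the load, Rb becomes Rb‖R_L = 0.8440 kΩ, so V = 23.1 × 0.8440/2.824 = 6.90 V.

Unloaded: 7.75 V; loaded: 6.90 V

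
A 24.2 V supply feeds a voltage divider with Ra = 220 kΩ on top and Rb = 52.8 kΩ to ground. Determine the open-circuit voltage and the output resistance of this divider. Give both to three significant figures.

V_th = 4.68 V, R_th = 42.6 kΩ

V_th is the open-circuit tap voltage: 24.2 × 52.8/(220 + 52.8) = 4.68 V.
With the supply zeroed, Ra and Rb appear in parallel from the tap: R_th = Ra‖Rb = (220 × 52.8)/272.8 = 42.6 kΩ.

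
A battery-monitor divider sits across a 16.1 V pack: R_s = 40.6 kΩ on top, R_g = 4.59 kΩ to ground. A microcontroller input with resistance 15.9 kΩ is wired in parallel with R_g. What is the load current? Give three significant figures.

R_g‖R_L = 3.562 kΩ; V_out = 16.1 × 3.562/44.16 = 1.299 V.
I_L = V_out / R_L = 1.299 / 15.9 kΩ = 0.0817 mA.

I_L ≈ 0.0817 mA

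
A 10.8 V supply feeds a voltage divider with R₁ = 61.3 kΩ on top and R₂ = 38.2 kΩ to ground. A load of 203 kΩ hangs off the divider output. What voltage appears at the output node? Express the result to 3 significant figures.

V_out ≈ 3.72 V

The load sits in parallel with R₂: R₂‖R_L = (38.2 × 203) / (38.2 + 203) = 32.15 kΩ.
V_out = 10.8 × 32.15 / (61.3 + 32.15) = 10.8 × 32.15/93.45 = 3.72 V.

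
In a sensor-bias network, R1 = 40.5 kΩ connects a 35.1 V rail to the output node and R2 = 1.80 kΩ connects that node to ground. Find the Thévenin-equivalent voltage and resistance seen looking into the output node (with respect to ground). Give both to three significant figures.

V_th = 1.49 V, R_th = 1.72 kΩ

V_th is the open-circuit tap voltage: 35.1 × 1.80/(40.5 + 1.80) = 1.49 V.
With the supply zeroed, R1 and R2 appear in parallel from the tap: R_th = R1‖R2 = (40.5 × 1.80)/42.30 = 1.72 kΩ.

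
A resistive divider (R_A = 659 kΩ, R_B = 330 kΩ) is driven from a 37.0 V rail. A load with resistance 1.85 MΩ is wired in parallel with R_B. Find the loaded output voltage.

V_out ≈ 11.0 V

The load sits in parallel with R_B: R_B‖R_L = (330 × 1850) / (330 + 1850) = 280.0 kΩ.
V_out = 37.0 × 280.0 / (659 + 280.0) = 37.0 × 280.0/939.0 = 11.0 V.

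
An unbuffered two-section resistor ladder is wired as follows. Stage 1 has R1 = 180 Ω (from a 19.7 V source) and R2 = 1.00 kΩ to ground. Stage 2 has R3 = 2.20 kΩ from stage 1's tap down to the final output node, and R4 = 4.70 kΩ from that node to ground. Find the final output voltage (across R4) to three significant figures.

V_out ≈ 11.1 V

Stage 2 presents R3+R4 = 6900 Ω as a load on stage 1's tap.
Stage 1's lower leg becomes R2‖(R3+R4) = 873.4 Ω, so V_mid = 19.7 × 873.4/1053 = 16.33 V.
Stage 2 is itself unloaded: V_out = V_mid × R4/(R3+R4) = 16.33 × 4700/6900 = 11.1 V.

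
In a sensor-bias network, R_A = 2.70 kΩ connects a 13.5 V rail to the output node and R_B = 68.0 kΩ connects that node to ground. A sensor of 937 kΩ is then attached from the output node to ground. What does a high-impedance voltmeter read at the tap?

V_out ≈ 12.9 V

The load sits in parallel with R_B: R_B‖R_L = (68.0 × 937) / (68.0 + 937) = 63.40 kΩ.
V_out = 13.5 × 63.40 / (2.70 + 63.40) = 13.5 × 63.40/66.10 = 12.9 V.
(Unloaded it would have been 13.0 V.)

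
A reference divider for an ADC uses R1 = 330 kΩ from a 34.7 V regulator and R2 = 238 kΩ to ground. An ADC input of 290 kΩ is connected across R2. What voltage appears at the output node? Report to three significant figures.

The load sits in parallel with R2: R2‖R_L = (238 × 290) / (238 + 290) = 130.7 kΩ.
V_out = 34.7 × 130.7 / (330 + 130.7) = 34.7 × 130.7/460.7 = 9.85 V.

V_out ≈ 9.85 V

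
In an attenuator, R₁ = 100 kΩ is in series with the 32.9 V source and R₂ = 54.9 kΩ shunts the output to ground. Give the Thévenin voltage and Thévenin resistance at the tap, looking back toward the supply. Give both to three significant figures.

V_th is the open-circuit tap voltage: 32.9 × 54.9/(100 + 54.9) = 11.7 V.
With the supply zeroed, R₁ and R₂ appear in parallel from the tap: R_th = R₁‖R₂ = (100 × 54.9)/154.9 = 35.4 kΩ.

V_th = 11.7 V, R_th = 35.4 kΩ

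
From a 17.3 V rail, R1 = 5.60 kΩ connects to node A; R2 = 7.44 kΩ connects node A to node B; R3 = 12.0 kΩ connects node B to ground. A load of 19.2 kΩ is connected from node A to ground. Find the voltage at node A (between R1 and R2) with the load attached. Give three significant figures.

V ≈ 11.0 V

Below node A the series string R2+R3 = 19.44 kΩ sits in parallel with the 19.2 kΩ load: 9.660 kΩ.
V_A = 17.3 × 9.660/(5.60 + 9.660) = 11.0 V.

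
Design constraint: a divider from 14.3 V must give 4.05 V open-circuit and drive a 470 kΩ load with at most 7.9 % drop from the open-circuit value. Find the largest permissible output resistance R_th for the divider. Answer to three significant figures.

R_th ≤ 40.3 kΩ

Loading drop = R_th/(R_th + R_L) ≤ 0.0790, so R_th ≤ R_L · ε/(1−ε) = 470 kΩ × 0.0790/0.9210 = 40.3 kΩ.
(Any R1, R2 with R2/(R1+R2) = 0.283 and R1‖R2 ≤ 40.3 kΩ will meet the spec.)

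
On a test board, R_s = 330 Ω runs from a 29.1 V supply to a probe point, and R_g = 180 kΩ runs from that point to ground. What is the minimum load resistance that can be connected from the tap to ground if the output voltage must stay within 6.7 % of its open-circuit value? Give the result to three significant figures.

Output resistance R_th = R_s‖R_g = (330 × 180000)/180300 = 329.4 Ω.
The fractional drop is R_th/(R_th + R_L); requiring this ≤ 0.0670 gives R_L ≥ R_th(1/0.0670 − 1) = 329.4 × 13.93 = 4.59 kΩ.

R_L(min) ≈ 4.59 kΩ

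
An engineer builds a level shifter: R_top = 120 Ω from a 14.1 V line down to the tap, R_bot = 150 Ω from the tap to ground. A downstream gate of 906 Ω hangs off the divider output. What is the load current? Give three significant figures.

I_L ≈ 8.05 mA

R_bot‖R_L = 128.7 Ω; V_out = 14.1 × 128.7/248.7 = 7.296 V.
I_L = V_out / R_L = 7.296 / 906 Ω = 8.05 mA.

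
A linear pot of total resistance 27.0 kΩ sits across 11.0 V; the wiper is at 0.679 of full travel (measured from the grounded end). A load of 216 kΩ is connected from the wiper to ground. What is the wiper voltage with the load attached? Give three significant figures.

The wiper splits the pot into (1−α)R = 8.667 kΩ above and αR = 18.33 kΩ below.
Lower section ‖ load = 16.90 kΩ.
V_wiper = 11.0 × 16.90/(8.667 + 16.90) = 7.27 V.

V ≈ 7.27 V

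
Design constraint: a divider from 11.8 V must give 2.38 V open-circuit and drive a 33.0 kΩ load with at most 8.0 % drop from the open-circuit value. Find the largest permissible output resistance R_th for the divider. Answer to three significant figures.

R_th ≤ 2.87 kΩ

Loading drop = R_th/(R_th + R_L) ≤ 0.0800, so R_th ≤ R_L · ε/(1−ε) = 33.0 kΩ × 0.0800/0.9200 = 2.87 kΩ.
(Any R1, R2 with R2/(R1+R2) = 0.202 and R1‖R2 ≤ 2.87 kΩ will meet the spec.)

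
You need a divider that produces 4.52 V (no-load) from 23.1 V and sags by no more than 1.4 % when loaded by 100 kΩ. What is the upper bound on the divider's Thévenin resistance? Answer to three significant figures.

Loading drop = R_th/(R_th + R_L) ≤ 0.0140, so R_th ≤ R_L · ε/(1−ε) = 100 kΩ × 0.0140/0.9860 = 1.42 kΩ.

R_th ≤ 1.42 kΩ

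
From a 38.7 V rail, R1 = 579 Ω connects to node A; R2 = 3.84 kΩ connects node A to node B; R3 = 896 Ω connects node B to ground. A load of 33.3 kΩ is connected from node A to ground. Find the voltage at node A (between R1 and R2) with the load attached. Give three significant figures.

Below node A the series string R2+R3 = 4736 Ω sits in parallel with the 33300 Ω load: 4146 Ω.
V_A = 38.7 × 4146/(579 + 4146) = 34.0 V.

V ≈ 34.0 V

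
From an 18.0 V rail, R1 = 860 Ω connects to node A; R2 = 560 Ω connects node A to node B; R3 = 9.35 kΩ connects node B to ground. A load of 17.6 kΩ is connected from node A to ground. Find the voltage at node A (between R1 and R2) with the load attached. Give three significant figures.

Below node A the series string R2+R3 = 9910 Ω sits in parallel with the 17600 Ω load: 6340 Ω.
V_A = 18.0 × 6340/(860 + 6340) = 15.9 V.

V ≈ 15.9 V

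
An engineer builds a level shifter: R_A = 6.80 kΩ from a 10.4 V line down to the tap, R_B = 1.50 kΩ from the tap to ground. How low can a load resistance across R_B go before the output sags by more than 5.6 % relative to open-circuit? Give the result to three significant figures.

R_L(min) ≈ 20.7 kΩ

Output resistance R_th = R_A‖R_B = (6.80 × 1.50)/8.300 = 1.229 kΩ.
The fractional drop is R_th/(R_th + R_L); requiring this ≤ 0.0560 gives R_L ≥ R_th(1/0.0560 − 1) = 1.229 × 16.86 = 20.7 kΩ.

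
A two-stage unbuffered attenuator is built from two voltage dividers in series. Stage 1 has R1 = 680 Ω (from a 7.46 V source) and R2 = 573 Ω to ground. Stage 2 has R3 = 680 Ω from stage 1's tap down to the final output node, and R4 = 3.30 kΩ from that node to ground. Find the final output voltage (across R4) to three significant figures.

Stage 2 presents R3+R4 = 3980 Ω as a load on stage 1's tap.
Stage 1's lower leg becomes R2‖(R3+R4) = 500.9 Ω, so V_mid = 7.46 × 500.9/1181 = 3.164 V.
Stage 2 is itself unloaded: V_out = V_mid × R4/(R3+R4) = 3.164 × 3300/3980 = 2.62 V.

V_out ≈ 2.62 V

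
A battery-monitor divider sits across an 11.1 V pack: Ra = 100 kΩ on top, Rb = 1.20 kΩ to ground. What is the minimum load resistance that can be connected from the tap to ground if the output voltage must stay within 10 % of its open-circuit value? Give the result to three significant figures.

Output resistance R_th = Ra‖Rb = (100 × 1.20)/101.2 = 1.186 kΩ.
The fractional drop is R_th/(R_th + R_L); requiring this ≤ 0.100 gives R_L ≥ R_th(1/0.100 − 1) = 1.186 × 9.000 = 10.7 kΩ.

R_L(min) ≈ 10.7 kΩ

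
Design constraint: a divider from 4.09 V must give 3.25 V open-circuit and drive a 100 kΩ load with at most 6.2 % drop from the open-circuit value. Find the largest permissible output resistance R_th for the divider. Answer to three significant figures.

Loading drop = R_th/(R_th + R_L) ≤ 0.0620, so R_th ≤ R_L · ε/(1−ε) = 100 kΩ × 0.0620/0.9380 = 6.61 kΩ.
(Any R1, R2 with R2/(R1+R2) = 0.795 and R1‖R2 ≤ 6.61 kΩ will meet the spec.)

R_th ≤ 6.61 kΩ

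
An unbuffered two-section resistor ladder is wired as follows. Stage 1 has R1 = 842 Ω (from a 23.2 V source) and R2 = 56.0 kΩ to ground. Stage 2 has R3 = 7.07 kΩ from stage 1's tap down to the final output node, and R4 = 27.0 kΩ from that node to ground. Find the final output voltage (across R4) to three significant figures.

V_out ≈ 17.7 V

Stage 2 presents R3+R4 = 34070 Ω as a load on stage 1's tap.
Stage 1's lower leg becomes R2‖(R3+R4) = 21180 Ω, so V_mid = 23.2 × 21180/22020 = 22.31 V.
Stage 2 is itself unloaded: V_out = V_mid × R4/(R3+R4) = 22.31 × 27000/34070 = 17.7 V.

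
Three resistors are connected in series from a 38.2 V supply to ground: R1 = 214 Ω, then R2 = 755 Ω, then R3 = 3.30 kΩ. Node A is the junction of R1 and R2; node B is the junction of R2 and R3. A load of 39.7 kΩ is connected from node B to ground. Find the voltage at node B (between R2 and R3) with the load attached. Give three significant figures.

At node B, R3 is in parallel with the load: R3‖R_L = 3047 Ω.
Below node A the resistance is R2 + (R3‖R_L) = 3802 Ω, so V_A = 38.2 × 3802/4016 = 36.16 V.
Then V_B = V_A × (R3‖R_L)/(R2 + R3‖R_L) = 36.16 × 3047/3802 = 29.0 V.

V ≈ 29.0 V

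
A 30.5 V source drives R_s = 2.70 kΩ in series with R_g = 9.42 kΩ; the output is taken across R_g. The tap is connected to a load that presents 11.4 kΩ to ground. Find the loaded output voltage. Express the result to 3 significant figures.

The load sits in parallel with R_g: R_g‖R_L = (9.42 × 11.4) / (9.42 + 11.4) = 5.158 kΩ.
V_out = 30.5 × 5.158 / (2.70 + 5.158) = 30.5 × 5.158/7.858 = 20.0 V.

V_out ≈ 20.0 V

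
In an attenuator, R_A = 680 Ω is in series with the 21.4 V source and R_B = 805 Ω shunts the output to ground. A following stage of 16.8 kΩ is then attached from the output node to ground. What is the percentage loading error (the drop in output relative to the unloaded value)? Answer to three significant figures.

The divider's output (Thévenin) resistance is R_A‖R_B = 368.6 Ω.
Fractional drop under load = R_th/(R_th + R_L) = 368.6 / (368.6 + 16800) = 0.02147.
So the output falls by 2.15 %.

2.15 %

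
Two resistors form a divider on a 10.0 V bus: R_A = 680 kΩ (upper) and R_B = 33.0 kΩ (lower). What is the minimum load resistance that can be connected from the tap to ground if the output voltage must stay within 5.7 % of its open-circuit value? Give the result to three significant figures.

Output resistance R_th = R_A‖R_B = (680 × 33.0)/713.0 = 31.47 kΩ.
The fractional drop is R_th/(R_th + R_L); requiring this ≤ 0.0570 gives R_L ≥ R_th(1/0.0570 − 1) = 31.47 × 16.54 = 521 kΩ.

R_L(min) ≈ 521 kΩ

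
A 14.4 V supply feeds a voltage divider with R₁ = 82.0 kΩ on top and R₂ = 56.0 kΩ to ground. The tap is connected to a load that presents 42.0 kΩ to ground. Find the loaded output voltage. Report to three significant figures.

V_out ≈ 3.26 V

The load sits in parallel with R₂: R₂‖R_L = (56.0 × 42.0) / (56.0 + 42.0) = 24.00 kΩ.
V_out = 14.4 × 24.00 / (82.0 + 24.00) = 14.4 × 24.00/106.0 = 3.26 V.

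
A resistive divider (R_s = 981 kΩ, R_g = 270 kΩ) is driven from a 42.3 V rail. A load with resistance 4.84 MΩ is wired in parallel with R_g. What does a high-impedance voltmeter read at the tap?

The load sits in parallel with R_g: R_g‖R_L = (270 × 4840) / (270 + 4840) = 255.7 kΩ.
V_out = 42.3 × 255.7 / (981 + 255.7) = 42.3 × 255.7/1237 = 8.75 V.
(Unloaded it would have been 9.13 V.)

V_out ≈ 8.75 V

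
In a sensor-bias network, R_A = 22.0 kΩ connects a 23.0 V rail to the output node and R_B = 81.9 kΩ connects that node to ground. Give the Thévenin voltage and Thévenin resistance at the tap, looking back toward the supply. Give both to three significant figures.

V_th is the open-circuit tap voltage: 23.0 × 81.9/(22.0 + 81.9) = 18.1 V.
With the supply zeroed, R_A and R_B appear in parallel from the tap: R_th = R_A‖R_B = (22.0 × 81.9)/103.9 = 17.3 kΩ.

V_th = 18.1 V, R_th = 17.3 kΩ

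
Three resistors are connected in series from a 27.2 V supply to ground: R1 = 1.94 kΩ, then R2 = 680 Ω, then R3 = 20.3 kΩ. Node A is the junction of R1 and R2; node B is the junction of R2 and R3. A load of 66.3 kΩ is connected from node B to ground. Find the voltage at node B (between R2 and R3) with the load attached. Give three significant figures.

V ≈ 23.3 V

At node B, R3 is in parallel with the load: R3‖R_L = 15540 Ω.
Below node A the resistance is R2 + (R3‖R_L) = 16220 Ω, so V_A = 27.2 × 16220/18160 = 24.29 V.
Then V_B = V_A × (R3‖R_L)/(R2 + R3‖R_L) = 24.29 × 15540/16220 = 23.3 V.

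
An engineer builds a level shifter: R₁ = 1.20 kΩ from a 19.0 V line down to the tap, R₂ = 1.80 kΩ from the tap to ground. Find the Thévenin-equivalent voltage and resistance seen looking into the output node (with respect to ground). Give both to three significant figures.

V_th is the open-circuit tap voltage: 19.0 × 1.80/(1.20 + 1.80) = 11.4 V.
With the supply zeroed, R₁ and R₂ appear in parallel from the tap: R_th = R₁‖R₂ = (1.20 × 1.80)/3.000 = 720 Ω.

V_th = 11.4 V, R_th = 720 Ω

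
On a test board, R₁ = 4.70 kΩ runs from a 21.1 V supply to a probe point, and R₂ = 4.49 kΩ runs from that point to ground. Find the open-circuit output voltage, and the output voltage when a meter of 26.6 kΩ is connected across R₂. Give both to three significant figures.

Unloaded: 10.3 V; loaded: 9.49 V

Open-circuit: V = 21.1 × 4.49/(4.70 + 4.49) = 10.3 V.
With the load, R₂ becomes R₂‖R_L = 3.842 kΩ, so V = 21.1 × 3.842/8.542 = 9.49 V.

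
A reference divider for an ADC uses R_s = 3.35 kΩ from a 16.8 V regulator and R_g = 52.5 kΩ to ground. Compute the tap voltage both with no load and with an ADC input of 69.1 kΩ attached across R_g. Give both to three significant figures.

Open-circuit: V = 16.8 × 52.5/(3.35 + 52.5) = 15.8 V.
With the load, R_g becomes R_g‖R_L = 29.83 kΩ, so V = 16.8 × 29.83/33.18 = 15.1 V.

Unloaded: 15.8 V; loaded: 15.1 V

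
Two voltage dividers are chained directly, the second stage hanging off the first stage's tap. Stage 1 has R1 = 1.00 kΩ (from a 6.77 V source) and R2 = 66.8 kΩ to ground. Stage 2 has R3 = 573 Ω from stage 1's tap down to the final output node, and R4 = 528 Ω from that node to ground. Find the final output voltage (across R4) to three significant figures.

V_out ≈ 1.69 V

Stage 2 presents R3+R4 = 1101 Ω as a load on stage 1's tap.
Stage 1's lower leg becomes R2‖(R3+R4) = 1083 Ω, so V_mid = 6.77 × 1083/2083 = 3.520 V.
Stage 2 is itself unloaded: V_out = V_mid × R4/(R3+R4) = 3.520 × 528/1101 = 1.69 V.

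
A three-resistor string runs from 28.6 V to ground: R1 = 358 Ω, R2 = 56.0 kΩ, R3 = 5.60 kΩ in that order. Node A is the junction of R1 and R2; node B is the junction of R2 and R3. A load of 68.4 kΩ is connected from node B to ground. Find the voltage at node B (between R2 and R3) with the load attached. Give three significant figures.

At node B, R3 is in parallel with the load: R3‖R_L = 5176 Ω.
Below node A the resistance is R2 + (R3‖R_L) = 61180 Ω, so V_A = 28.6 × 61180/61530 = 28.43 V.
Then V_B = V_A × (R3‖R_L)/(R2 + R3‖R_L) = 28.43 × 5176/61180 = 2.41 V.

V ≈ 2.41 V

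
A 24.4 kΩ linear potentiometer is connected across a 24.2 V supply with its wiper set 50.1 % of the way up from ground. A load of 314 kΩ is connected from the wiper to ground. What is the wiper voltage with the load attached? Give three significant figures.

V ≈ 11.9 V

The wiper splits the pot into (1−α)R = 12.18 kΩ above and αR = 12.22 kΩ below.
Lower section ‖ load = 11.77 kΩ.
V_wiper = 24.2 × 11.77/(12.18 + 11.77) = 11.9 V.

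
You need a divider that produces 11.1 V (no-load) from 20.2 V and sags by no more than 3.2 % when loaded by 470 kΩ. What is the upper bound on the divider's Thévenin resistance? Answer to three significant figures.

Loading drop = R_th/(R_th + R_L) ≤ 0.0320, so R_th ≤ R_L · ε/(1−ε) = 470 kΩ × 0.0320/0.9680 = 15.5 kΩ.

R_th ≤ 15.5 kΩ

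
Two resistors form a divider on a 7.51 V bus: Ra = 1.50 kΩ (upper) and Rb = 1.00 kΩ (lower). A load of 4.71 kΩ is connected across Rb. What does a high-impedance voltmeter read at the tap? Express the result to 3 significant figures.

The load sits in parallel with Rb: Rb‖R_L = (1.00 × 4.71) / (1.00 + 4.71) = 0.8249 kΩ.
V_out = 7.51 × 0.8249 / (1.50 + 0.8249) = 7.51 × 0.8249/2.325 = 2.66 V.
(Unloaded it would have been 3.00 V.)

V_out ≈ 2.66 V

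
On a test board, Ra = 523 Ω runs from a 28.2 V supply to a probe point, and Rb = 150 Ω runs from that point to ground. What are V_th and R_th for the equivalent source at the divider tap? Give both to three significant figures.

V_th = 6.29 V, R_th = 117 Ω

V_th is the open-circuit tap voltage: 28.2 × 150/(523 + 150) = 6.29 V.
With the supply zeroed, Ra and Rb appear in parallel from the tap: R_th = Ra‖Rb = (523 × 150)/673.0 = 117 Ω.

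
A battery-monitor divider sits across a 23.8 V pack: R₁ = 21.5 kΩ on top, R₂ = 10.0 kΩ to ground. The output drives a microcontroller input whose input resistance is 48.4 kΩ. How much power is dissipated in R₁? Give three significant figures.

P ≈ 13.7 mW

Total resistance from the source is R₁ + (R₂‖R_L) = 29.79 kΩ, so I = 23.8/29.79 kΩ = 0.7990 mA.
P = I²·R₁ = (0.7990 mA)² × 21.5 kΩ = 13.7 mW.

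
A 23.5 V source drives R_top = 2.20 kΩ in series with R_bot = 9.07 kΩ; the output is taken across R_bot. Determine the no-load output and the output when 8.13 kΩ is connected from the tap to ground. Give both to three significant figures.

Unloaded: 18.9 V; loaded: 15.5 V

Open-circuit: V = 23.5 × 9.07/(2.20 + 9.07) = 18.9 V.
With the load, R_bot becomes R_bot‖R_L = 4.287 kΩ, so V = 23.5 × 4.287/6.487 = 15.5 V.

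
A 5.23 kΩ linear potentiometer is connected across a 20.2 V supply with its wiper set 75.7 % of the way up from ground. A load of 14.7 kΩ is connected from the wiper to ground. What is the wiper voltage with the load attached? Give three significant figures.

V ≈ 14.4 V

The wiper splits the pot into (1−α)R = 1.271 kΩ above and αR = 3.959 kΩ below.
Lower section ‖ load = 3.119 kΩ.
V_wiper = 20.2 × 3.119/(1.271 + 3.119) = 14.4 V.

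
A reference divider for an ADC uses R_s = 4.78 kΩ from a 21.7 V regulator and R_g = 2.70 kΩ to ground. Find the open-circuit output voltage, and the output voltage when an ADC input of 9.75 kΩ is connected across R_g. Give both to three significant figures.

Open-circuit: V = 21.7 × 2.70/(4.78 + 2.70) = 7.83 V.
With the load, R_g becomes R_g‖R_L = 2.114 kΩ, so V = 21.7 × 2.114/6.894 = 6.66 V.

Unloaded: 7.83 V; loaded: 6.66 V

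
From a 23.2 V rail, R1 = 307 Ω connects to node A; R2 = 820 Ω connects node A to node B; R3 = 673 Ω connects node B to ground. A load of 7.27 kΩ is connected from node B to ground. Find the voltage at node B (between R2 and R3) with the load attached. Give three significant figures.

V ≈ 8.20 V

At node B, R3 is in parallel with the load: R3‖R_L = 616.0 Ω.
Below node A the resistance is R2 + (R3‖R_L) = 1436 Ω, so V_A = 23.2 × 1436/1743 = 19.11 V.
Then V_B = V_A × (R3‖R_L)/(R2 + R3‖R_L) = 19.11 × 616.0/1436 = 8.20 V.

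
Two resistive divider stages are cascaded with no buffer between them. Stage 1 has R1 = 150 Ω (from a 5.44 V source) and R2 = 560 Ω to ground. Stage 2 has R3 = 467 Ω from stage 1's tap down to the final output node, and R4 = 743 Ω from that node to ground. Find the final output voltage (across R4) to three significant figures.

V_out ≈ 2.40 V

Stage 2 presents R3+R4 = 1210 Ω as a load on stage 1's tap.
Stage 1's lower leg becomes R2‖(R3+R4) = 382.8 Ω, so V_mid = 5.44 × 382.8/532.8 = 3.909 V.
Stage 2 is itself unloaded: V_out = V_mid × R4/(R3+R4) = 3.909 × 743/1210 = 2.40 V.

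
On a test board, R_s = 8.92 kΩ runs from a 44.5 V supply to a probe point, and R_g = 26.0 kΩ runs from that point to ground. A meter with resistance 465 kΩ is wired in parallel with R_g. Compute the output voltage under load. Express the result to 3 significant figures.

The load sits in parallel with R_g: R_g‖R_L = (26.0 × 465) / (26.0 + 465) = 24.62 kΩ.
V_out = 44.5 × 24.62 / (8.92 + 24.62) = 44.5 × 24.62/33.54 = 32.7 V.

V_out ≈ 32.7 V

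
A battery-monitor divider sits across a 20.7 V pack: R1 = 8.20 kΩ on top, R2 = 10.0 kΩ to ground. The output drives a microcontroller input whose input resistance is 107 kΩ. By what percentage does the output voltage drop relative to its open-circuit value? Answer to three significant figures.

The divider's output (Thévenin) resistance is R1‖R2 = 4.505 kΩ.
Fractional drop under load = R_th/(R_th + R_L) = 4.505 / (4.505 + 107) = 0.04041.
So the output falls by 4.04 %.

4.04 %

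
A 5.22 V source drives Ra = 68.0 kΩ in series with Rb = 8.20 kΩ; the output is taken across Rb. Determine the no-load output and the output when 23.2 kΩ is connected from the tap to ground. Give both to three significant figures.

Open-circuit: V = 5.22 × 8.20/(68.0 + 8.20) = 0.562 V.
With the load, Rb becomes Rb‖R_L = 6.059 kΩ, so V = 5.22 × 6.059/74.06 = 0.427 V.

Unloaded: 0.562 V; loaded: 0.427 V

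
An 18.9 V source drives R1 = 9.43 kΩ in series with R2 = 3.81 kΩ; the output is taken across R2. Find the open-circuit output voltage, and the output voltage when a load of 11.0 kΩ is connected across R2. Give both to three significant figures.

Unloaded: 5.44 V; loaded: 4.36 V

Open-circuit: V = 18.9 × 3.81/(9.43 + 3.81) = 5.44 V.
With the load, R2 becomes R2‖R_L = 2.830 kΩ, so V = 18.9 × 2.830/12.26 = 4.36 V.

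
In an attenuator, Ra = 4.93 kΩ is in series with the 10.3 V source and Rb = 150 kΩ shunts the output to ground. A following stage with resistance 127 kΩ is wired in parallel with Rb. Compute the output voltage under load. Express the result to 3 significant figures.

The load sits in parallel with Rb: Rb‖R_L = (150 × 127) / (150 + 127) = 68.77 kΩ.
V_out = 10.3 × 68.77 / (4.93 + 68.77) = 10.3 × 68.77/73.70 = 9.61 V.

V_out ≈ 9.61 V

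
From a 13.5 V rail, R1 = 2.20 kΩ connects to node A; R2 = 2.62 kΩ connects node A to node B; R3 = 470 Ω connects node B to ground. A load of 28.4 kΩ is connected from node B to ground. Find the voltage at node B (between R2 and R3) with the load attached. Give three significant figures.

V ≈ 1.18 V

At node B, R3 is in parallel with the load: R3‖R_L = 462.3 Ω.
Below node A the resistance is R2 + (R3‖R_L) = 3082 Ω, so V_A = 13.5 × 3082/5282 = 7.878 V.
Then V_B = V_A × (R3‖R_L)/(R2 + R3‖R_L) = 7.878 × 462.3/3082 = 1.18 V.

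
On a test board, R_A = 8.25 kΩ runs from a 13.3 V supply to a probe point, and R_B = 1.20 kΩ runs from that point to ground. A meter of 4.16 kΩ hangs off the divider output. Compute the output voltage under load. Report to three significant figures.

V_out ≈ 1.35 V

The load sits in parallel with R_B: R_B‖R_L = (1.20 × 4.16) / (1.20 + 4.16) = 0.9313 kΩ.
V_out = 13.3 × 0.9313 / (8.25 + 0.9313) = 13.3 × 0.9313/9.181 = 1.35 V.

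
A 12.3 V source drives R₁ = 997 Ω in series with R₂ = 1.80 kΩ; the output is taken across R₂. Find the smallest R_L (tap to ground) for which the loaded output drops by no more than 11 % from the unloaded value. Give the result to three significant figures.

Output resistance R_th = R₁‖R₂ = (997 × 1800)/2797 = 641.6 Ω.
The fractional drop is R_th/(R_th + R_L); requiring this ≤ 0.110 gives R_L ≥ R_th(1/0.110 − 1) = 641.6 × 8.091 = 5.19 kΩ.

R_L(min) ≈ 5.19 kΩ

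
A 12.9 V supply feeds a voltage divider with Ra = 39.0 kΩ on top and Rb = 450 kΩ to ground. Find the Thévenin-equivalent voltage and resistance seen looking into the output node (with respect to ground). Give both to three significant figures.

V_th = 11.9 V, R_th = 35.9 kΩ

V_th is the open-circuit tap voltage: 12.9 × 450/(39.0 + 450) = 11.9 V.
With the supply zeroed, Ra and Rb appear in parallel from the tap: R_th = Ra‖Rb = (39.0 × 450)/489.0 = 35.9 kΩ.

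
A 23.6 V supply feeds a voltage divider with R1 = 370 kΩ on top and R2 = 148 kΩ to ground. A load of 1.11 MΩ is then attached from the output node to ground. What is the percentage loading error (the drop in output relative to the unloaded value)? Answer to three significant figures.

Unloaded V = 23.6 × 148/518.0 = 6.7429 V.
Loaded: R2‖R_L = 130.6 kΩ, giving V = 23.6 × 130.6/500.6 = 6.1565 V.
Drop = (6.7429 − 6.1565) / 6.7429 = 8.70 %.

8.70 %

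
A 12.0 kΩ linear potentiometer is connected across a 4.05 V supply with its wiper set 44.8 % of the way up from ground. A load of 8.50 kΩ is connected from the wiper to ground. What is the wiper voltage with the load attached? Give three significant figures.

The wiper splits the pot into (1−α)R = 6.624 kΩ above and αR = 5.376 kΩ below.
Lower section ‖ load = 3.293 kΩ.
V_wiper = 4.05 × 3.293/(6.624 + 3.293) = 1.34 V.

V ≈ 1.34 V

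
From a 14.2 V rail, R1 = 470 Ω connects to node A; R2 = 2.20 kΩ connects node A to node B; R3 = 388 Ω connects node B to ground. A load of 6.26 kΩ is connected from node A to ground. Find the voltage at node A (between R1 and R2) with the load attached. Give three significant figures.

Below node A the series string R2+R3 = 2588 Ω sits in parallel with the 6260 Ω load: 1831 Ω.
V_A = 14.2 × 1831/(470 + 1831) = 11.3 V.

V ≈ 11.3 V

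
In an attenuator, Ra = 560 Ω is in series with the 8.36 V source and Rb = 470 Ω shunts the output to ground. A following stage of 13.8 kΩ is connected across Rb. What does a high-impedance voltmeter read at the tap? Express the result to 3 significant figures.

V_out ≈ 3.75 V

The load sits in parallel with Rb: Rb‖R_L = (470 × 13800) / (470 + 13800) = 454.5 Ω.
V_out = 8.36 × 454.5 / (560 + 454.5) = 8.36 × 454.5/1015 = 3.75 V.
(Unloaded it would have been 3.81 V.)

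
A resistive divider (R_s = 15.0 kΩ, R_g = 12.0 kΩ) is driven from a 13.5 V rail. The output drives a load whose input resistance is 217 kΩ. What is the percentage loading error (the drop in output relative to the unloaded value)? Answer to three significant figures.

2.98 %

The divider's output (Thévenin) resistance is R_s‖R_g = 6.667 kΩ.
Fractional drop under load = R_th/(R_th + R_L) = 6.667 / (6.667 + 217) = 0.02981.
So the output falls by 2.98 %.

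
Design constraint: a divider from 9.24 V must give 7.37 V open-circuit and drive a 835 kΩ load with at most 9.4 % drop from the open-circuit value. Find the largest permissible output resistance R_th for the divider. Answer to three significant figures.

Loading drop = R_th/(R_th + R_L) ≤ 0.0940, so R_th ≤ R_L · ε/(1−ε) = 835 kΩ × 0.0940/0.9060 = 86.6 kΩ.
(Any R1, R2 with R2/(R1+R2) = 0.798 and R1‖R2 ≤ 86.6 kΩ will meet the spec.)

R_th ≤ 86.6 kΩ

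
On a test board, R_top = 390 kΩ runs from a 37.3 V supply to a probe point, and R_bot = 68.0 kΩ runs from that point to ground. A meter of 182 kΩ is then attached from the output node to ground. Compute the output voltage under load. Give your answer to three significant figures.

V_out ≈ 4.20 V

The load sits in parallel with R_bot: R_bot‖R_L = (68.0 × 182) / (68.0 + 182) = 49.50 kΩ.
V_out = 37.3 × 49.50 / (390 + 49.50) = 37.3 × 49.50/439.5 = 4.20 V.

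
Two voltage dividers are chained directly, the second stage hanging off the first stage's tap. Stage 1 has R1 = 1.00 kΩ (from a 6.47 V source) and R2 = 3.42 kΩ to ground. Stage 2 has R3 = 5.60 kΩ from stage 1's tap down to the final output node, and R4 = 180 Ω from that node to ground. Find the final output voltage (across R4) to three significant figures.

Stage 2 presents R3+R4 = 5780 Ω as a load on stage 1's tap.
Stage 1's lower leg becomes R2‖(R3+R4) = 2149 Ω, so V_mid = 6.47 × 2149/3149 = 4.415 V.
Stage 2 is itself unloaded: V_out = V_mid × R4/(R3+R4) = 4.415 × 180/5780 = 0.137 V.

V_out ≈ 0.137 V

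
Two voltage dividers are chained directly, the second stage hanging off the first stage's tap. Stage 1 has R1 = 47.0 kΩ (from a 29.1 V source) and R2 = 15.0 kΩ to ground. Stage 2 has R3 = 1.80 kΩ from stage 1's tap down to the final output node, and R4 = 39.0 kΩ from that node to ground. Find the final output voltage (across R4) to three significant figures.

V_out ≈ 5.26 V

Stage 2 presents R3+R4 = 40.80 kΩ as a load on stage 1's tap.
Stage 1's lower leg becomes R2‖(R3+R4) = 10.97 kΩ, so V_mid = 29.1 × 10.97/57.97 = 5.506 V.
Stage 2 is itself unloaded: V_out = V_mid × R4/(R3+R4) = 5.506 × 39.0/40.80 = 5.26 V.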